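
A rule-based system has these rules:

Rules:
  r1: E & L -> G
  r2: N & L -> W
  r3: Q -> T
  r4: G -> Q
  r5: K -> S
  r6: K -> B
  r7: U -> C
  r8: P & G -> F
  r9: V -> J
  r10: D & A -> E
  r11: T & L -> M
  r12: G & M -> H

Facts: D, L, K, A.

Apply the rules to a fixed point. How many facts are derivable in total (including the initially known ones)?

Round 1 — r5, r6, r10, derive S, B, E.
Round 2 — r1, derive G.
Round 3 — r4, derive Q.
Round 4 — r3, derive T.
Round 5 — r11, derive M.
Round 6 — r12, derive H.
Closure: {A, B, D, E, G, H, K, L, M, Q, S, T} — 12 facts.

12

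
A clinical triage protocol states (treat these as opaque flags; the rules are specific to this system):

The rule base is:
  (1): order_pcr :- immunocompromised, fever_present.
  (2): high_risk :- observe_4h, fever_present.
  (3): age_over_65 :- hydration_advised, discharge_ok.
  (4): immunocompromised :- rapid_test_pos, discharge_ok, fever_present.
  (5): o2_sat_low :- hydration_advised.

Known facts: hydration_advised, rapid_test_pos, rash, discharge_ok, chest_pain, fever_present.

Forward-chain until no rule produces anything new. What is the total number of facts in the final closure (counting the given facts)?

Round 1: (3) [age_over_65 :- hydration_advised, discharge_ok.]; (4) [immunocompromised :- rapid_test_pos, discharge_ok, fever_present.]; (5) [o2_sat_low :- hydration_advised.]. Adds age_over_65, immunocompromised, o2_sat_low.
Round 2: (1) [order_pcr :- immunocompromised, fever_present.]. Adds order_pcr.
Closure: {age_over_65, chest_pain, discharge_ok, fever_present, hydration_advised, immunocompromised, o2_sat_low, order_pcr, rapid_test_pos, rash} — 10 facts.

10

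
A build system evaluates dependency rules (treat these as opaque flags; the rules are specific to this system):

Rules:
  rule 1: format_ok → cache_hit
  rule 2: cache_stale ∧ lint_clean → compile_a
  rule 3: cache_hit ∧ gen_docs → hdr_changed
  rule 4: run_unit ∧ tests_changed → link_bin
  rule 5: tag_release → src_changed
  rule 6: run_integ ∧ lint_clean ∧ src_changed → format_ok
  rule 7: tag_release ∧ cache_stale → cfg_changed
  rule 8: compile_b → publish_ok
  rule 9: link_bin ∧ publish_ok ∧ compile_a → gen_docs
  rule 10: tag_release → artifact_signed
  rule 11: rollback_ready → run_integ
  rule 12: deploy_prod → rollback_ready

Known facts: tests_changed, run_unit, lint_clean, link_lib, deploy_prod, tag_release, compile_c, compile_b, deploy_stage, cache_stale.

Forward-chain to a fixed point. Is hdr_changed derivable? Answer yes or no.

yes

[1] rule 2 [cache_stale ∧ lint_clean → compile_a]; rule 4 [run_unit ∧ tests_changed → link_bin]; rule 5 [tag_release → src_changed]; rule 7 [tag_release ∧ cache_stale → cfg_changed]; rule 8 [compile_b → publish_ok]; rule 10 [tag_release → artifact_signed]; rule 12 [deploy_prod → rollback_ready]. ⇒ new: compile_a, link_bin, src_changed, cfg_changed, publish_ok, artifact_signed, rollback_ready.
[2] rule 9 [link_bin ∧ publish_ok ∧ compile_a → gen_docs]; rule 11 [rollback_ready → run_integ]. ⇒ new: gen_docs, run_integ.
[3] rule 6 [run_integ ∧ lint_clean ∧ src_changed → format_ok]. ⇒ new: format_ok.
[4] rule 1 [format_ok → cache_hit]. ⇒ new: cache_hit.
[5] rule 3 [cache_hit ∧ gen_docs → hdr_changed]. ⇒ new: hdr_changed.
hdr_changed appears in round 5, so it is derivable.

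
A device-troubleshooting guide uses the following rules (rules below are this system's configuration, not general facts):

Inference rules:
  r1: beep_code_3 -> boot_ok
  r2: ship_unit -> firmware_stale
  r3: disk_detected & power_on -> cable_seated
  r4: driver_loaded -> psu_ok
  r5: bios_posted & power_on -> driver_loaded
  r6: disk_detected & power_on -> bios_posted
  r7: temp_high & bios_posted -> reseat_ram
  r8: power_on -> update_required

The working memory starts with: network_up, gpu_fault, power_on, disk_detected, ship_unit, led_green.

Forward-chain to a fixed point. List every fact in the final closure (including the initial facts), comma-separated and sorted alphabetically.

[1] r2 [ship_unit -> firmware_stale]; r3 [disk_detected & power_on -> cable_seated]; r6 [disk_detected & power_on -> bios_posted]; r8 [power_on -> update_required]. ⇒ new: firmware_stale, cable_seated, bios_posted, update_required.
[2] r5 [bios_posted & power_on -> driver_loaded]. ⇒ new: driver_loaded.
[3] r4 [driver_loaded -> psu_ok]. ⇒ new: psu_ok.

bios_posted, cable_seated, disk_detected, driver_loaded, firmware_stale, gpu_fault, led_green, network_up, power_on, psu_ok, ship_unit, update_required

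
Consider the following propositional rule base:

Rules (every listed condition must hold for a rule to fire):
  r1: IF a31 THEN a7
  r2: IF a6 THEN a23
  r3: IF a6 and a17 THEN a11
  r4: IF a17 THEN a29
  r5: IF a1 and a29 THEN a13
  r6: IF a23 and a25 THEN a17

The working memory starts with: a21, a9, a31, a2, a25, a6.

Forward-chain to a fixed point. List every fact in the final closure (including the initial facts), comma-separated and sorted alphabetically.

Round 1 — r1, r2, derive a7, a23.
Round 2 — r6, derive a17.
Round 3 — r3, r4, derive a11, a29.

a11, a17, a2, a21, a23, a25, a29, a31, a6, a7, a9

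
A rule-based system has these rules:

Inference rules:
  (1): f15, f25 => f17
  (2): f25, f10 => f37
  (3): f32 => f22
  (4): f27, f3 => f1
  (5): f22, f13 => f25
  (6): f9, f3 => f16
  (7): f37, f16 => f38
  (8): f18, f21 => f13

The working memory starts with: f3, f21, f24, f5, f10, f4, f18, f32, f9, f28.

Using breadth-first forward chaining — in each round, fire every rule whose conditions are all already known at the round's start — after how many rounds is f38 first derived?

Round 1: (3) [f32 => f22]; (6) [f9, f3 => f16]; (8) [f18, f21 => f13]. New: f22, f16, f13.
Round 2: (5) [f22, f13 => f25]. New: f25.
Round 3: (2) [f25, f10 => f37]. New: f37.
Round 4: (7) [f37, f16 => f38]. New: f38.
f38 first appears in round 4.

4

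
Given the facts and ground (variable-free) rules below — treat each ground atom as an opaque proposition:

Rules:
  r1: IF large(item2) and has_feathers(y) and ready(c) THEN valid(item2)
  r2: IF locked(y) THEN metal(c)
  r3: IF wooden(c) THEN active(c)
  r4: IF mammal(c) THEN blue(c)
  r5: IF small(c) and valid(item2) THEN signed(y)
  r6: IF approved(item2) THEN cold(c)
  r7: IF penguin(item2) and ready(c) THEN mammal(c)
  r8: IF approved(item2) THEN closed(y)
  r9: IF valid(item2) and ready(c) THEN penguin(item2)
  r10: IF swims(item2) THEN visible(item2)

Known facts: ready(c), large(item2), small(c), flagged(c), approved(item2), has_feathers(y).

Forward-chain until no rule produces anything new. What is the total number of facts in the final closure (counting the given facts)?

Round 1: r1 [IF large(item2) and has_feathers(y) and ready(c) THEN valid(item2)]; r6 [IF approved(item2) THEN cold(c)]; r8 [IF approved(item2) THEN closed(y)]. New: valid(item2), cold(c), closed(y).
Round 2: r5 [IF small(c) and valid(item2) THEN signed(y)]; r9 [IF valid(item2) and ready(c) THEN penguin(item2)]. New: signed(y), penguin(item2).
Round 3: r7 [IF penguin(item2) and ready(c) THEN mammal(c)]. New: mammal(c).
Round 4: r4 [IF mammal(c) THEN blue(c)]. New: blue(c).
Closure: {approved(item2), blue(c), closed(y), cold(c), flagged(c), has_feathers(y), large(item2), mammal(c), penguin(item2), ready(c), signed(y), small(c), valid(item2)} — 13 facts.

13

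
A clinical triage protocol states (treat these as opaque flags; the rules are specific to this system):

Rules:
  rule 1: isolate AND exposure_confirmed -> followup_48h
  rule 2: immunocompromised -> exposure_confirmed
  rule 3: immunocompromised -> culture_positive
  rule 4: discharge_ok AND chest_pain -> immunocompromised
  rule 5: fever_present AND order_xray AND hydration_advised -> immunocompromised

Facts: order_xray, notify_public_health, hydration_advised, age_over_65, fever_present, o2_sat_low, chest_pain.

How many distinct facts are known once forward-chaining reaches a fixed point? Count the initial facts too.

Round 1: rule 5 [fever_present AND order_xray AND hydration_advised -> immunocompromised]. Adds immunocompromised.
Round 2: rule 2 [immunocompromised -> exposure_confirmed]; rule 3 [immunocompromised -> culture_positive]. Adds exposure_confirmed, culture_positive.
Closure: {age_over_65, chest_pain, culture_positive, exposure_confirmed, fever_present, hydration_advised, immunocompromised, notify_public_health, o2_sat_low, order_xray} — 10 facts.

10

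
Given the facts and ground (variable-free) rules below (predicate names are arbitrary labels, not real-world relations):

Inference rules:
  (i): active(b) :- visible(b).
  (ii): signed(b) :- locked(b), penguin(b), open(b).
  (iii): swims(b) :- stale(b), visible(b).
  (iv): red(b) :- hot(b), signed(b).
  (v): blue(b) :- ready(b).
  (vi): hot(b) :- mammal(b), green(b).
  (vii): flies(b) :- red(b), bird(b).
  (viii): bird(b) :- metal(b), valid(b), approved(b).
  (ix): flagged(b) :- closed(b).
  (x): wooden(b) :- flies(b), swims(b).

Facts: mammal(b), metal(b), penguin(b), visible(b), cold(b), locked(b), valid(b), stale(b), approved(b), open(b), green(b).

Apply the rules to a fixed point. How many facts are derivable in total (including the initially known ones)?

Round 1 fires (i), (ii), (iii), (vi), (viii), giving active(b), signed(b), swims(b), hot(b), bird(b).
Round 2 fires (iv), giving red(b).
Round 3 fires (vii), giving flies(b).
Round 4 fires (x), giving wooden(b).
Closure: {active(b), approved(b), bird(b), cold(b), flies(b), green(b), hot(b), locked(b), mammal(b), metal(b), open(b), penguin(b), red(b), signed(b), stale(b), swims(b), valid(b), visible(b), wooden(b)} — 19 facts.

19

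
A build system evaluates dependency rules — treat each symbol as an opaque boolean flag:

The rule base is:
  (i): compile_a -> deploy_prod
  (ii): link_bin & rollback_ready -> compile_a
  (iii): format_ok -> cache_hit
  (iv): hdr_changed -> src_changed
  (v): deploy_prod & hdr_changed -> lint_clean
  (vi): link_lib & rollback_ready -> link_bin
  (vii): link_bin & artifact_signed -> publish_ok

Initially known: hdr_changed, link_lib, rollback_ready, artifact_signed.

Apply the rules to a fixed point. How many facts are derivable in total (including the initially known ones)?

10

Round 1 — (iv), (vi), derive src_changed, link_bin.
Round 2 — (ii), (vii), derive compile_a, publish_ok.
Round 3 — (i), derive deploy_prod.
Round 4 — (v), derive lint_clean.
Closure: {artifact_signed, compile_a, deploy_prod, hdr_changed, link_bin, link_lib, lint_clean, publish_ok, rollback_ready, src_changed} — 10 facts.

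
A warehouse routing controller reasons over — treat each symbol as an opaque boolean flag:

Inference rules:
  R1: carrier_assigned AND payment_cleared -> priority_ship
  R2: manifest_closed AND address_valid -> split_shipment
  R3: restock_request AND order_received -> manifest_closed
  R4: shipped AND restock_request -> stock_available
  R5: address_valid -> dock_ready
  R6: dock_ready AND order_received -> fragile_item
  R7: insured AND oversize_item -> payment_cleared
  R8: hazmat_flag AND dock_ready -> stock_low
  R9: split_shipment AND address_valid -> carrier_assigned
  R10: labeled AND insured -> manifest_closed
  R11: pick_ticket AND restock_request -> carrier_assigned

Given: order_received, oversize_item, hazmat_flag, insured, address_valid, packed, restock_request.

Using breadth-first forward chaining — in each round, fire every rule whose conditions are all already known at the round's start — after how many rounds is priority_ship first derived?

Round 1 fires R3, R5, R7, giving manifest_closed, dock_ready, payment_cleared.
Round 2 fires R2, R6, R8, giving split_shipment, fragile_item, stock_low.
Round 3 fires R9, giving carrier_assigned.
Round 4 fires R1, giving priority_ship.
priority_ship first appears in round 4.

4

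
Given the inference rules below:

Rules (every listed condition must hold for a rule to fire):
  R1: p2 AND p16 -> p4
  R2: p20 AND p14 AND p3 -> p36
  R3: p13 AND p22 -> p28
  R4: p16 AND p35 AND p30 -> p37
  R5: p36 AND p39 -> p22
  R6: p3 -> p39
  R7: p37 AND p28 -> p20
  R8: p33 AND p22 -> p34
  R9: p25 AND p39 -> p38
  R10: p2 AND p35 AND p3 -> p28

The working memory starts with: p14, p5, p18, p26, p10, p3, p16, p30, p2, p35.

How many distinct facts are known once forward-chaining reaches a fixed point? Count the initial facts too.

17

[1] R1 [p2 AND p16 -> p4]; R4 [p16 AND p35 AND p30 -> p37]; R6 [p3 -> p39]; R10 [p2 AND p35 AND p3 -> p28]. ⇒ new: p4, p37, p39, p28.
[2] R7 [p37 AND p28 -> p20]. ⇒ new: p20.
[3] R2 [p20 AND p14 AND p3 -> p36]. ⇒ new: p36.
[4] R5 [p36 AND p39 -> p22]. ⇒ new: p22.
Closure: {p10, p14, p16, p18, p2, p20, p22, p26, p28, p3, p30, p35, p36, p37, p39, p4, p5} — 17 facts.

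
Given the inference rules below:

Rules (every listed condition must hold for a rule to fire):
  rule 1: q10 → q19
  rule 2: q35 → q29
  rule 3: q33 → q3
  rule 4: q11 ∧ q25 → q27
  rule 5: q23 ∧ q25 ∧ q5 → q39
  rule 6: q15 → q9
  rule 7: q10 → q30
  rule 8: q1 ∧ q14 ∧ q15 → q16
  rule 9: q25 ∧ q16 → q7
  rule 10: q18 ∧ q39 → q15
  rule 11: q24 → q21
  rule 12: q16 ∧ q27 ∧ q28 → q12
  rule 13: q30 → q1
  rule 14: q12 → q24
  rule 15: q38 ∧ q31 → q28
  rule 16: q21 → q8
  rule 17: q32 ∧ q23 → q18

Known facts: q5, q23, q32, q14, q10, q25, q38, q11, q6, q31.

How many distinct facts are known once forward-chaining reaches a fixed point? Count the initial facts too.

Round 1 — rule 1, rule 4, rule 5, rule 7, rule 15, rule 17, derive q19, q27, q39, q30, q28, q18.
Round 2 — rule 10, rule 13, derive q15, q1.
Round 3 — rule 6, rule 8, derive q9, q16.
Round 4 — rule 9, rule 12, derive q7, q12.
Round 5 — rule 14, derive q24.
Round 6 — rule 11, derive q21.
Round 7 — rule 16, derive q8.
Closure: {q1, q10, q11, q12, q14, q15, q16, q18, q19, q21, q23, q24, q25, q27, q28, q30, q31, q32, q38, q39, q5, q6, q7, q8, q9} — 25 facts.

25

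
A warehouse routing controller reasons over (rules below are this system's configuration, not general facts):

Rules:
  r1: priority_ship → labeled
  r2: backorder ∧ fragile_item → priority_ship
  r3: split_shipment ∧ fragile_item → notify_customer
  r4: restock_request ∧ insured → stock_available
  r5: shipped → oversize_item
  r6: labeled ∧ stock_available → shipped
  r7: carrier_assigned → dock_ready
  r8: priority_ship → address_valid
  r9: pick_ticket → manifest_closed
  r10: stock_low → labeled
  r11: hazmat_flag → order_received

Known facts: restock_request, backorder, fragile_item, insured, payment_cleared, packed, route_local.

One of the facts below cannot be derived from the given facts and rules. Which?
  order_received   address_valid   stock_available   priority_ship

[1] r2 [backorder ∧ fragile_item → priority_ship]; r4 [restock_request ∧ insured → stock_available]. ⇒ new: priority_ship, stock_available.
[2] r1 [priority_ship → labeled]; r8 [priority_ship → address_valid]. ⇒ new: labeled, address_valid.
[3] r6 [labeled ∧ stock_available → shipped]. ⇒ new: shipped.
[4] r5 [shipped → oversize_item]. ⇒ new: oversize_item.
Derived: stock_available (round 1), priority_ship (round 1), address_valid (round 2). order_received never appears in any round.

order_received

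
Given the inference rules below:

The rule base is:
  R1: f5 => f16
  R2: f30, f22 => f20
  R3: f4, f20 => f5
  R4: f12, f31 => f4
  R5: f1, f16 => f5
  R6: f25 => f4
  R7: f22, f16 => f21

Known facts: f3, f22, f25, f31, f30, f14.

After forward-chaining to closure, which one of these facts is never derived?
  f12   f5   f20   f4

Round 1: R2 [f30, f22 => f20]; R6 [f25 => f4]. Adds f20, f4.
Round 2: R3 [f4, f20 => f5]. Adds f5.
Round 3: R1 [f5 => f16]. Adds f16.
Round 4: R7 [f22, f16 => f21]. Adds f21.
Derived: f5 (round 2), f4 (round 1), f20 (round 1). f12 never appears in any round.

f12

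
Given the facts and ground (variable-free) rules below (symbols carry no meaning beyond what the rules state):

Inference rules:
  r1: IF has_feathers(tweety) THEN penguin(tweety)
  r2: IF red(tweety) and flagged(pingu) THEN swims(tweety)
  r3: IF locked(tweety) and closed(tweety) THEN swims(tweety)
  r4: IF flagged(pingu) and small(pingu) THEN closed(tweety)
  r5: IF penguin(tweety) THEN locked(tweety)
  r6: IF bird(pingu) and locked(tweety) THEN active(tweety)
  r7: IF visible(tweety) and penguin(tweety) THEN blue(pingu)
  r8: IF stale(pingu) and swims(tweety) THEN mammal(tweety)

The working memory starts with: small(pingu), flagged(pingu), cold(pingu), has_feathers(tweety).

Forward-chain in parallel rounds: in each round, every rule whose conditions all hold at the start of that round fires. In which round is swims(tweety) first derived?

Round 1: r1 [IF has_feathers(tweety) THEN penguin(tweety)]; r4 [IF flagged(pingu) and small(pingu) THEN closed(tweety)]. New: penguin(tweety), closed(tweety).
Round 2: r5 [IF penguin(tweety) THEN locked(tweety)]. New: locked(tweety).
Round 3: r3 [IF locked(tweety) and closed(tweety) THEN swims(tweety)]. New: swims(tweety).
swims(tweety) first appears in round 3.

3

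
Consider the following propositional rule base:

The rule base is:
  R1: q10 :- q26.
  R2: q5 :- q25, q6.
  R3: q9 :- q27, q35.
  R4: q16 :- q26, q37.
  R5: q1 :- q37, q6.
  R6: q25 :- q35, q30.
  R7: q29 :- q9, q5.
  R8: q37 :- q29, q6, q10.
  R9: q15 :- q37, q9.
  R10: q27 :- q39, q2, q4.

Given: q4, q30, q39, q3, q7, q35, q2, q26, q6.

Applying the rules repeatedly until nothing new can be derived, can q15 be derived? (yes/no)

yes

[1] R1 [q10 :- q26.]; R6 [q25 :- q35, q30.]; R10 [q27 :- q39, q2, q4.]. ⇒ new: q10, q25, q27.
[2] R2 [q5 :- q25, q6.]; R3 [q9 :- q27, q35.]. ⇒ new: q5, q9.
[3] R7 [q29 :- q9, q5.]. ⇒ new: q29.
[4] R8 [q37 :- q29, q6, q10.]. ⇒ new: q37.
[5] R4 [q16 :- q26, q37.]; R5 [q1 :- q37, q6.]; R9 [q15 :- q37, q9.]. ⇒ new: q16, q1, q15.
q15 appears in round 5, so it is derivable.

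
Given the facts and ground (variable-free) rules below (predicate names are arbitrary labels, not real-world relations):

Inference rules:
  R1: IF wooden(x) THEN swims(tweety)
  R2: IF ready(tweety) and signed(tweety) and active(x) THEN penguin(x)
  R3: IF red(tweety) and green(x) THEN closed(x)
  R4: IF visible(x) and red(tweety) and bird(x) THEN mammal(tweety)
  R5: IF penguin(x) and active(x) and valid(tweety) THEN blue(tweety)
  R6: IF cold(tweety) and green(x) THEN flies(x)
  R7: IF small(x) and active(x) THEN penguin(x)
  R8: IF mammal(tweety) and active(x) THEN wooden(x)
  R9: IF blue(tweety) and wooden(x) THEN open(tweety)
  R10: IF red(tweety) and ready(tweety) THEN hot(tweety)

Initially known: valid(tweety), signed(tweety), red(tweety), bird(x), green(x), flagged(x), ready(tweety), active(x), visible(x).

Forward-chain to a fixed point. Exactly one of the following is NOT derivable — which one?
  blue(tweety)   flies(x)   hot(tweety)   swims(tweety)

flies(x)

Round 1: R2 [IF ready(tweety) and signed(tweety) and active(x) THEN penguin(x)]; R3 [IF red(tweety) and green(x) THEN closed(x)]; R4 [IF visible(x) and red(tweety) and bird(x) THEN mammal(tweety)]; R10 [IF red(tweety) and ready(tweety) THEN hot(tweety)]. Adds penguin(x), closed(x), mammal(tweety), hot(tweety).
Round 2: R5 [IF penguin(x) and active(x) and valid(tweety) THEN blue(tweety)]; R8 [IF mammal(tweety) and active(x) THEN wooden(x)]. Adds blue(tweety), wooden(x).
Round 3: R1 [IF wooden(x) THEN swims(tweety)]; R9 [IF blue(tweety) and wooden(x) THEN open(tweety)]. Adds swims(tweety), open(tweety).
Derived: hot(tweety) (round 1), blue(tweety) (round 2), swims(tweety) (round 3). flies(x) never appears in any round.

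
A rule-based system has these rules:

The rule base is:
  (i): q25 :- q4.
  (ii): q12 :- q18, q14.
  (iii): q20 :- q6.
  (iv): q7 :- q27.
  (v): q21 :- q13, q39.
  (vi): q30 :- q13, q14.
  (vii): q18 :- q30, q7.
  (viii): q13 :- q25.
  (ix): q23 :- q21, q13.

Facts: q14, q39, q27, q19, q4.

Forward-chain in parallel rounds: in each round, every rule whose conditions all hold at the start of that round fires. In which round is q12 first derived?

Round 1 fires (i), (iv), giving q25, q7.
Round 2 fires (viii), giving q13.
Round 3 fires (v), (vi), giving q21, q30.
Round 4 fires (vii), (ix), giving q18, q23.
Round 5 fires (ii), giving q12.
q12 first appears in round 5.

5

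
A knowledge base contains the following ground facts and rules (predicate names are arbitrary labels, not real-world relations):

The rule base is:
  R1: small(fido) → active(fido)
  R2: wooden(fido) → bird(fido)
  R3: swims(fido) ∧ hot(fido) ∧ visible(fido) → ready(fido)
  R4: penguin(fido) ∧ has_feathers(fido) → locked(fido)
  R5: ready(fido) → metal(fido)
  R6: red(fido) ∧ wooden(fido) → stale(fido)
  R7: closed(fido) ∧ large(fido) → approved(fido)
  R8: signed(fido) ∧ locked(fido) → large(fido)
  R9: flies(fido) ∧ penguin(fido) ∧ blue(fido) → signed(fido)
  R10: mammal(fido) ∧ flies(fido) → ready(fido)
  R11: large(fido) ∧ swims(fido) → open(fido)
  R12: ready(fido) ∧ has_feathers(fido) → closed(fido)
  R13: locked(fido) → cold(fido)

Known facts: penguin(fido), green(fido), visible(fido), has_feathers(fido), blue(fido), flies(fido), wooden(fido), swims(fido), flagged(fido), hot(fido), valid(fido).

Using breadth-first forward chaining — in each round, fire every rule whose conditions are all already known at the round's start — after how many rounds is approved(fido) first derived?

Round 1 — R2, R3, R4, R9, derive bird(fido), ready(fido), locked(fido), signed(fido).
Round 2 — R5, R8, R12, R13, derive metal(fido), large(fido), closed(fido), cold(fido).
Round 3 — R7, R11, derive approved(fido), open(fido).
approved(fido) first appears in round 3.

3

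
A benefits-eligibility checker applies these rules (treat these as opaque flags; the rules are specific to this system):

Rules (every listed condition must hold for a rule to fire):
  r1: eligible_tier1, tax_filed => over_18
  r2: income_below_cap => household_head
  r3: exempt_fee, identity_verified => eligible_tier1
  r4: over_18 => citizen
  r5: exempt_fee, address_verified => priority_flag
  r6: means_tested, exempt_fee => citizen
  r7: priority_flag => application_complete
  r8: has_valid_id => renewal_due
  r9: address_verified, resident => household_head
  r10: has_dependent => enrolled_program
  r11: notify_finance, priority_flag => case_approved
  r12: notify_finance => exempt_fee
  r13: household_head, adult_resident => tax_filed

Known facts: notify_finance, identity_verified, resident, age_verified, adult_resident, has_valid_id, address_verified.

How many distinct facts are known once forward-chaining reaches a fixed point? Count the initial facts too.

17

Round 1: r8 [has_valid_id => renewal_due]; r9 [address_verified, resident => household_head]; r12 [notify_finance => exempt_fee]. New: renewal_due, household_head, exempt_fee.
Round 2: r3 [exempt_fee, identity_verified => eligible_tier1]; r5 [exempt_fee, address_verified => priority_flag]; r13 [household_head, adult_resident => tax_filed]. New: eligible_tier1, priority_flag, tax_filed.
Round 3: r1 [eligible_tier1, tax_filed => over_18]; r7 [priority_flag => application_complete]; r11 [notify_finance, priority_flag => case_approved]. New: over_18, application_complete, case_approved.
Round 4: r4 [over_18 => citizen]. New: citizen.
Closure: {address_verified, adult_resident, age_verified, application_complete, case_approved, citizen, eligible_tier1, exempt_fee, has_valid_id, household_head, identity_verified, notify_finance, over_18, priority_flag, renewal_due, resident, tax_filed} — 17 facts.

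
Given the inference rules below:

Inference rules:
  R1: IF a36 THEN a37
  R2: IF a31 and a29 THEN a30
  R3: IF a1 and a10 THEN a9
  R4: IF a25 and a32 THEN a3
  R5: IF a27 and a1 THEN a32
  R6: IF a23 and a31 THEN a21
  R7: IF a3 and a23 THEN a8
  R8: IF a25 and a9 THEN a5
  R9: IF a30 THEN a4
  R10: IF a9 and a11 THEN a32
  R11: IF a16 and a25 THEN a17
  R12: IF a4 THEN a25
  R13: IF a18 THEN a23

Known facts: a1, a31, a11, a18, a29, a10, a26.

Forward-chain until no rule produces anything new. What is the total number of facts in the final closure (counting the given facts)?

Round 1: R2 [IF a31 and a29 THEN a30]; R3 [IF a1 and a10 THEN a9]; R13 [IF a18 THEN a23]. Adds a30, a9, a23.
Round 2: R6 [IF a23 and a31 THEN a21]; R9 [IF a30 THEN a4]; R10 [IF a9 and a11 THEN a32]. Adds a21, a4, a32.
Round 3: R12 [IF a4 THEN a25]. Adds a25.
Round 4: R4 [IF a25 and a32 THEN a3]; R8 [IF a25 and a9 THEN a5]. Adds a3, a5.
Round 5: R7 [IF a3 and a23 THEN a8]. Adds a8.
Closure: {a1, a10, a11, a18, a21, a23, a25, a26, a29, a3, a30, a31, a32, a4, a5, a8, a9} — 17 facts.

17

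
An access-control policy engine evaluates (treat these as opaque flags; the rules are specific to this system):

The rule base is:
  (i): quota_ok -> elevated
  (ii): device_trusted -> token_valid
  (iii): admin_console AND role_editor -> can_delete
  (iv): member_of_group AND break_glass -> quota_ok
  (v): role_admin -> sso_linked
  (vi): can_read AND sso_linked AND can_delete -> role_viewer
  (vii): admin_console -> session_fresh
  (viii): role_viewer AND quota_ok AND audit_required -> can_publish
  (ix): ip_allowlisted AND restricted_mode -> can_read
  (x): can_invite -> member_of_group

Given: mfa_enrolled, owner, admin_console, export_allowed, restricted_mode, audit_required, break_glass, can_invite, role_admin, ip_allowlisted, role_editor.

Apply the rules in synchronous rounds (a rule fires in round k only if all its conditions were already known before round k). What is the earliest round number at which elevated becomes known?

3

Round 1 fires (iii), (v), (vii), (ix), (x), giving can_delete, sso_linked, session_fresh, can_read, member_of_group.
Round 2 fires (iv), (vi), giving quota_ok, role_viewer.
Round 3 fires (i), (viii), giving elevated, can_publish.
elevated first appears in round 3.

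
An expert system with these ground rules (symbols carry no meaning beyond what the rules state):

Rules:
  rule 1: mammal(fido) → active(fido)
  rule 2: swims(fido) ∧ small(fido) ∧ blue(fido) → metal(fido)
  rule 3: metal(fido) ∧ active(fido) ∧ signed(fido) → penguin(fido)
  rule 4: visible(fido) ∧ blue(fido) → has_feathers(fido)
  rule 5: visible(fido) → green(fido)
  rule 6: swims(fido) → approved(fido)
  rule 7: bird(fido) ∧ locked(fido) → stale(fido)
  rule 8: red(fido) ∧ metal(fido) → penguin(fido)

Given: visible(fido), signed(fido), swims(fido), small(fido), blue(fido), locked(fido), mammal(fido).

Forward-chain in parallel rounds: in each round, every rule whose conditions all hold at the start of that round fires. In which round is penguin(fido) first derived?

[1] rule 1 [mammal(fido) → active(fido)]; rule 2 [swims(fido) ∧ small(fido) ∧ blue(fido) → metal(fido)]; rule 4 [visible(fido) ∧ blue(fido) → has_feathers(fido)]; rule 5 [visible(fido) → green(fido)]; rule 6 [swims(fido) → approved(fido)]. ⇒ new: active(fido), metal(fido), has_feathers(fido), green(fido), approved(fido).
[2] rule 3 [metal(fido) ∧ active(fido) ∧ signed(fido) → penguin(fido)]. ⇒ new: penguin(fido).
penguin(fido) first appears in round 2.

2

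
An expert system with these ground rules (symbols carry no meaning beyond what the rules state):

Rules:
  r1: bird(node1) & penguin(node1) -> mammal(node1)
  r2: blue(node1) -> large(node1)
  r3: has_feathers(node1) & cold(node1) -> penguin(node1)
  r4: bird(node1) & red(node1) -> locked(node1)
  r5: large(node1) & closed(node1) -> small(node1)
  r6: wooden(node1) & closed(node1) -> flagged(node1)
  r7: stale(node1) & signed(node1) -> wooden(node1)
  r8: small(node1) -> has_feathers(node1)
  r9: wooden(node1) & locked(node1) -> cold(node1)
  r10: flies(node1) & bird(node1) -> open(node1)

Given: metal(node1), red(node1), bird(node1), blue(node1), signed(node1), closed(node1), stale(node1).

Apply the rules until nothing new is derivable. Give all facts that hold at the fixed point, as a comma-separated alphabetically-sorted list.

bird(node1), blue(node1), closed(node1), cold(node1), flagged(node1), has_feathers(node1), large(node1), locked(node1), mammal(node1), metal(node1), penguin(node1), red(node1), signed(node1), small(node1), stale(node1), wooden(node1)

Round 1 fires r2, r4, r7, giving large(node1), locked(node1), wooden(node1).
Round 2 fires r5, r6, r9, giving small(node1), flagged(node1), cold(node1).
Round 3 fires r8, giving has_feathers(node1).
Round 4 fires r3, giving penguin(node1).
Round 5 fires r1, giving mammal(node1).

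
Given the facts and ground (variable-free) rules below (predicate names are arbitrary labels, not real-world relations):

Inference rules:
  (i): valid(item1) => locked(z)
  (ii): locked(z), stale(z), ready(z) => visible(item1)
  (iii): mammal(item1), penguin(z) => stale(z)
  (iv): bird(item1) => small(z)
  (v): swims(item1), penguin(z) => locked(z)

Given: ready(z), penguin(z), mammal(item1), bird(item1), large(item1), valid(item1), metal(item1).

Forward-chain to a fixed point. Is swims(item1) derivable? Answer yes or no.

no

Round 1: (i) [valid(item1) => locked(z)]; (iii) [mammal(item1), penguin(z) => stale(z)]; (iv) [bird(item1) => small(z)]. Adds locked(z), stale(z), small(z).
Round 2: (ii) [locked(z), stale(z), ready(z) => visible(item1)]. Adds visible(item1).
Fixed point reached. No rule has swims(item1) as a consequent, and it is not given.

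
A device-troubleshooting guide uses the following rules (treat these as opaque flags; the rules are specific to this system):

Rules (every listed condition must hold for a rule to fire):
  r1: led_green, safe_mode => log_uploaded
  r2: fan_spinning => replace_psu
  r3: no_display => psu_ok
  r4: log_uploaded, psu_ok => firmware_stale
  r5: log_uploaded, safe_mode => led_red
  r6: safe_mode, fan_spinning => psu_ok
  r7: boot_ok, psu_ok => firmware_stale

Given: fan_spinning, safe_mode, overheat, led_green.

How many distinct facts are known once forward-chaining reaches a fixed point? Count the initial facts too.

9

Round 1: r1 [led_green, safe_mode => log_uploaded]; r2 [fan_spinning => replace_psu]; r6 [safe_mode, fan_spinning => psu_ok]. New: log_uploaded, replace_psu, psu_ok.
Round 2: r4 [log_uploaded, psu_ok => firmware_stale]; r5 [log_uploaded, safe_mode => led_red]. New: firmware_stale, led_red.
Closure: {fan_spinning, firmware_stale, led_green, led_red, log_uploaded, overheat, psu_ok, replace_psu, safe_mode} — 9 facts.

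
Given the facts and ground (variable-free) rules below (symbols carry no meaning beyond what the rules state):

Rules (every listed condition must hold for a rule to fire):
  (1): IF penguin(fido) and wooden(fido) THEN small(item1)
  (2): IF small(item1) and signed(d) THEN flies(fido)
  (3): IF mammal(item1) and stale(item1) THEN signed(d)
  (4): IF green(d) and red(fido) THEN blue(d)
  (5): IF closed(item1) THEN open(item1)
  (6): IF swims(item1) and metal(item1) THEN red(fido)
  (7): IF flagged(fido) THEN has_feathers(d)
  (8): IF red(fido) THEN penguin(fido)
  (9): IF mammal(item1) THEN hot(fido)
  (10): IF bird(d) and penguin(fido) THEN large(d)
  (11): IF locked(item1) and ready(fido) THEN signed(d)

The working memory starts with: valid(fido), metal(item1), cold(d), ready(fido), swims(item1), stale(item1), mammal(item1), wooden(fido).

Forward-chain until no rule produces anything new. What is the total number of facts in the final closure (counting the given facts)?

[1] (3) [IF mammal(item1) and stale(item1) THEN signed(d)]; (6) [IF swims(item1) and metal(item1) THEN red(fido)]; (9) [IF mammal(item1) THEN hot(fido)]. ⇒ new: signed(d), red(fido), hot(fido).
[2] (8) [IF red(fido) THEN penguin(fido)]. ⇒ new: penguin(fido).
[3] (1) [IF penguin(fido) and wooden(fido) THEN small(item1)]. ⇒ new: small(item1).
[4] (2) [IF small(item1) and signed(d) THEN flies(fido)]. ⇒ new: flies(fido).
Closure: {cold(d), flies(fido), hot(fido), mammal(item1), metal(item1), penguin(fido), ready(fido), red(fido), signed(d), small(item1), stale(item1), swims(item1), valid(fido), wooden(fido)} — 14 facts.

14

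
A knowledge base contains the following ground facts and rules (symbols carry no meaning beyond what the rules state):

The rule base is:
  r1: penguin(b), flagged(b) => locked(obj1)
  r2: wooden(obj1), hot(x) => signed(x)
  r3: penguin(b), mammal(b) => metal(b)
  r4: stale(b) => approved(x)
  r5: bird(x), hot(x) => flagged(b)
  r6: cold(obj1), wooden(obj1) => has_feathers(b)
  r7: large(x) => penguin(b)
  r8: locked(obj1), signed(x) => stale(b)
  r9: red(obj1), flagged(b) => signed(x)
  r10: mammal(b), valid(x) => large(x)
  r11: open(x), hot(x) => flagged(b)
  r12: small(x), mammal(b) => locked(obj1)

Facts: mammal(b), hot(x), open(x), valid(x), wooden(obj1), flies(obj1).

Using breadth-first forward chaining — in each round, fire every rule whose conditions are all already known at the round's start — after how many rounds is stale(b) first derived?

4

Round 1: r2 [wooden(obj1), hot(x) => signed(x)]; r10 [mammal(b), valid(x) => large(x)]; r11 [open(x), hot(x) => flagged(b)]. New: signed(x), large(x), flagged(b).
Round 2: r7 [large(x) => penguin(b)]. New: penguin(b).
Round 3: r1 [penguin(b), flagged(b) => locked(obj1)]; r3 [penguin(b), mammal(b) => metal(b)]. New: locked(obj1), metal(b).
Round 4: r8 [locked(obj1), signed(x) => stale(b)]. New: stale(b).
stale(b) first appears in round 4.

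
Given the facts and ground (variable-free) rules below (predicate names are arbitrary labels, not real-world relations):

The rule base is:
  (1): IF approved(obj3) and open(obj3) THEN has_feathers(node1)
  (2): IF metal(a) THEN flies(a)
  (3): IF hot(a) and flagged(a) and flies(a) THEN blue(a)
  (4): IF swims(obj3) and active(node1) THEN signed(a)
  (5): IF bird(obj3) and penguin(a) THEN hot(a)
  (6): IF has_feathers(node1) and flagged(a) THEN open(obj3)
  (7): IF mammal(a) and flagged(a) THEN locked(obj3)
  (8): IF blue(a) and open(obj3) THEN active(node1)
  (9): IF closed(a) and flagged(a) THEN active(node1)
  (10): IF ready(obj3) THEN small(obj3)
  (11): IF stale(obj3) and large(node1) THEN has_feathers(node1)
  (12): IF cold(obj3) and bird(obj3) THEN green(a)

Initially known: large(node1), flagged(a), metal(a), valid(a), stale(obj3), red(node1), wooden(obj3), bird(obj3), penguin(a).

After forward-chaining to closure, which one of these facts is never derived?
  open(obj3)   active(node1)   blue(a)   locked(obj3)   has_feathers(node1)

Round 1 — (2), (5), (11), derive flies(a), hot(a), has_feathers(node1).
Round 2 — (3), (6), derive blue(a), open(obj3).
Round 3 — (8), derive active(node1).
Derived: blue(a) (round 2), has_feathers(node1) (round 1), open(obj3) (round 2), active(node1) (round 3). locked(obj3) never appears in any round.

locked(obj3)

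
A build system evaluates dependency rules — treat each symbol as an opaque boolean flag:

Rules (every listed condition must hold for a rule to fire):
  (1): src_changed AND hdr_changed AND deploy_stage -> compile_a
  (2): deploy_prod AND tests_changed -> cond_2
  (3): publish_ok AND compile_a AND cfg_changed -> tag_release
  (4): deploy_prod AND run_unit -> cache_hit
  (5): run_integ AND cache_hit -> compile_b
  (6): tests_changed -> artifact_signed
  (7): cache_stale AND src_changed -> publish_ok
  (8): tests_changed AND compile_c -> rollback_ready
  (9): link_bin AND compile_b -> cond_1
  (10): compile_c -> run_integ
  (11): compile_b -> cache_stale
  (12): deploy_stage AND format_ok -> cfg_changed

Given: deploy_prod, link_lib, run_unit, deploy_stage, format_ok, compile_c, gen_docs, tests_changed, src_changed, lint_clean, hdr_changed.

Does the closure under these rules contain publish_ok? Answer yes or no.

yes

Round 1: (1) [src_changed AND hdr_changed AND deploy_stage -> compile_a]; (2) [deploy_prod AND tests_changed -> cond_2]; (4) [deploy_prod AND run_unit -> cache_hit]; (6) [tests_changed -> artifact_signed]; (8) [tests_changed AND compile_c -> rollback_ready]; (10) [compile_c -> run_integ]; (12) [deploy_stage AND format_ok -> cfg_changed]. New: compile_a, cond_2, cache_hit, artifact_signed, rollback_ready, run_integ, cfg_changed.
Round 2: (5) [run_integ AND cache_hit -> compile_b]. New: compile_b.
Round 3: (11) [compile_b -> cache_stale]. New: cache_stale.
Round 4: (7) [cache_stale AND src_changed -> publish_ok]. New: publish_ok.
Round 5: (3) [publish_ok AND compile_a AND cfg_changed -> tag_release]. New: tag_release.
publish_ok appears in round 4, so it is derivable.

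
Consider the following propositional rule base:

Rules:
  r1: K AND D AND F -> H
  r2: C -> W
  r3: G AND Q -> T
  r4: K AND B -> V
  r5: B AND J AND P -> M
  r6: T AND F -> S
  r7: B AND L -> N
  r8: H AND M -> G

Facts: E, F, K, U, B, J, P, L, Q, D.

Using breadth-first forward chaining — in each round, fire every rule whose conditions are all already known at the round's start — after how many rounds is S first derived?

[1] r1 [K AND D AND F -> H]; r4 [K AND B -> V]; r5 [B AND J AND P -> M]; r7 [B AND L -> N]. ⇒ new: H, V, M, N.
[2] r8 [H AND M -> G]. ⇒ new: G.
[3] r3 [G AND Q -> T]. ⇒ new: T.
[4] r6 [T AND F -> S]. ⇒ new: S.
S first appears in round 4.

4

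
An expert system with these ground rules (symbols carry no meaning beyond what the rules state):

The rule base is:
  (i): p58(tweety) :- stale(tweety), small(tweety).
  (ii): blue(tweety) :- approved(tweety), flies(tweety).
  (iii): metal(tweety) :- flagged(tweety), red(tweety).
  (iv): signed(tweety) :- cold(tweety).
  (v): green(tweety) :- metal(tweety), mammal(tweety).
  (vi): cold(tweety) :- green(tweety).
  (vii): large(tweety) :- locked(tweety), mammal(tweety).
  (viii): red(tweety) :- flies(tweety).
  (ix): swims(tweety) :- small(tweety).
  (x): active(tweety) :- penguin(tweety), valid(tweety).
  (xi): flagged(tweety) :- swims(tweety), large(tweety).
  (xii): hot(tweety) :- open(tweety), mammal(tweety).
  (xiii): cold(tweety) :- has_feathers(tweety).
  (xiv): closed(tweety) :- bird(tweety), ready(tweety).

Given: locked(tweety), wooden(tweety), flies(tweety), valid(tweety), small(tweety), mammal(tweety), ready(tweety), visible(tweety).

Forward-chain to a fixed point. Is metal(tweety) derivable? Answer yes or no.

yes

Round 1: (vii) [large(tweety) :- locked(tweety), mammal(tweety).]; (viii) [red(tweety) :- flies(tweety).]; (ix) [swims(tweety) :- small(tweety).]. Adds large(tweety), red(tweety), swims(tweety).
Round 2: (xi) [flagged(tweety) :- swims(tweety), large(tweety).]. Adds flagged(tweety).
Round 3: (iii) [metal(tweety) :- flagged(tweety), red(tweety).]. Adds metal(tweety).
Round 4: (v) [green(tweety) :- metal(tweety), mammal(tweety).]. Adds green(tweety).
Round 5: (vi) [cold(tweety) :- green(tweety).]. Adds cold(tweety).
Round 6: (iv) [signed(tweety) :- cold(tweety).]. Adds signed(tweety).
metal(tweety) appears in round 3, so it is derivable.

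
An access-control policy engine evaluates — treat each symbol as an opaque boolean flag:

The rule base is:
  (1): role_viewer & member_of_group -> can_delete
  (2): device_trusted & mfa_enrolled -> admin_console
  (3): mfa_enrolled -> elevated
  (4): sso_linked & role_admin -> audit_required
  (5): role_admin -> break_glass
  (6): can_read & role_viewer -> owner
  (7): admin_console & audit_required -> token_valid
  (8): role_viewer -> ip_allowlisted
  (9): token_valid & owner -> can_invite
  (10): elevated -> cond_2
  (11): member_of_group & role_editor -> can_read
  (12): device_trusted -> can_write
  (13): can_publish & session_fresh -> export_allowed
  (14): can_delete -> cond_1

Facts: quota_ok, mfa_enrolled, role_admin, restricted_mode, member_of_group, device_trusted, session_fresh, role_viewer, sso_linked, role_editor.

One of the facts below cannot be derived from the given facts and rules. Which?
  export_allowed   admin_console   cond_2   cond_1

export_allowed

[1] (1) [role_viewer & member_of_group -> can_delete]; (2) [device_trusted & mfa_enrolled -> admin_console]; (3) [mfa_enrolled -> elevated]; (4) [sso_linked & role_admin -> audit_required]; (5) [role_admin -> break_glass]; (8) [role_viewer -> ip_allowlisted]; (11) [member_of_group & role_editor -> can_read]; (12) [device_trusted -> can_write]. ⇒ new: can_delete, admin_console, elevated, audit_required, break_glass, ip_allowlisted, can_read, can_write.
[2] (6) [can_read & role_viewer -> owner]; (7) [admin_console & audit_required -> token_valid]; (10) [elevated -> cond_2]; (14) [can_delete -> cond_1]. ⇒ new: owner, token_valid, cond_2, cond_1.
[3] (9) [token_valid & owner -> can_invite]. ⇒ new: can_invite.
Derived: cond_1 (round 2), cond_2 (round 2), admin_console (round 1). export_allowed never appears in any round.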